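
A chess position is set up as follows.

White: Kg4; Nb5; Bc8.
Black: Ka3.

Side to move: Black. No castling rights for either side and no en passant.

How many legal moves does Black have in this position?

Black to move; king on a3.
In check: yes, from the white knight on b5.
Legal moves: Kb4, Ka4, Kb3, Kb2, Ka2.
Count: 5.

5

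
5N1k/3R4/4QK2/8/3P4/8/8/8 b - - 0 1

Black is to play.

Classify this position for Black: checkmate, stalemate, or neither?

Black to move; black king on h8.
In check: no.
King squares — g7: attacked by Kf6; h7: attacked by Rd7; g8: attacked by Qe6.
Legal moves for Black: none.
Not in check and no legal moves → stalemate.

stalemate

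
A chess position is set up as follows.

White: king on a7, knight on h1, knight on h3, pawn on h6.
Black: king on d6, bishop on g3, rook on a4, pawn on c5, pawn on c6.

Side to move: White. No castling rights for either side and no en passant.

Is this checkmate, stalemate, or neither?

neither

White to move; white king on a7.
In check: yes, from the black rook on a4.
Legal moves for White: Kb8, Kb7, Kb6.
White is in check but has 3 legal moves → neither.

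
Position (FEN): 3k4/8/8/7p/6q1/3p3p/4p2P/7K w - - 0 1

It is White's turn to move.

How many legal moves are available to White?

White to move; king on h1.
In check: no.
Legal moves: none.
Count: 0.

0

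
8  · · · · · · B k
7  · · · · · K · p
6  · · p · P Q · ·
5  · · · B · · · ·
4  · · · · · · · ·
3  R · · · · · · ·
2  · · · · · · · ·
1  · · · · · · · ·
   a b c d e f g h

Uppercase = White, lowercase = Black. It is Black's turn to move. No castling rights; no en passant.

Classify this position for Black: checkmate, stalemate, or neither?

checkmate

Black to move; black king on h8.
In check: yes, from the white queen on f6.
King squares — g7: attacked by Qf6; h7: own pawn; g8: attacked by Kf7.
Legal moves for Black: none.
In check with no legal moves → checkmate.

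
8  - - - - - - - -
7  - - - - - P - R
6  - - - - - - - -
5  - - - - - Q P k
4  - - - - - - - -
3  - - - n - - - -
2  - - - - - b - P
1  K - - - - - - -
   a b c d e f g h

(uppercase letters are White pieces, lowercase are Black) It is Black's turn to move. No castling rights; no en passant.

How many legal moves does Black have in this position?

0

Black to move; king on h5.
In check: yes, from the white rook on h7.
Legal moves: none.
Count: 0.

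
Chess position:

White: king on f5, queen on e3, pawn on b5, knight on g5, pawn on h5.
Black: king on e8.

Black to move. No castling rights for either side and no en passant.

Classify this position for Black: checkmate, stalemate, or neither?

neither

Black to move; black king on e8.
In check: yes, from the white queen on e3.
King squares — d7: available; e7: attacked by Qe3; f7: attacked by Ng5; d8: available; f8: available.
Legal moves for Black: Kf8, Kd8, Kd7.
Black is in check but has 3 legal moves → neither.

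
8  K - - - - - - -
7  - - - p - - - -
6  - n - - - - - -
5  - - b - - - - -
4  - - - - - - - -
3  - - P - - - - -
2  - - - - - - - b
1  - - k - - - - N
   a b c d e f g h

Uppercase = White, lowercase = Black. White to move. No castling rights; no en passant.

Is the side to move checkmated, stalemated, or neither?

White to move; white king on a8.
In check: yes, from the black knight on b6.
King squares — a7: available; b7: available; b8: attacked by Bh2.
Legal moves for White: Kb7, Ka7.
White is in check but has 2 legal moves → neither.

neither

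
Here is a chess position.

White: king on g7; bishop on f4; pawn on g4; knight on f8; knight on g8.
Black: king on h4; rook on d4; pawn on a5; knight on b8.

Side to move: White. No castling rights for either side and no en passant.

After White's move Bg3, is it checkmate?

no

After Bg3: black king on h4; in check: yes, from the white bishop on g3.
Black has 4 legal replies: Kg5, Kxg4, Kh3, Kxg3.
In check but a legal move exists → not checkmate.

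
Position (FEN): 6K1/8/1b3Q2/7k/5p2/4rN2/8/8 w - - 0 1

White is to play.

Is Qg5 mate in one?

After Qg5: black king on h5; in check: yes, from the white queen on g5.
King squares — g4: attacked by Qg5; h4: attacked by Nf3; g5: attacked by Nf3; g6: attacked by Qg5; h6: attacked by Qg5.
Black has no legal moves → checkmate.

yes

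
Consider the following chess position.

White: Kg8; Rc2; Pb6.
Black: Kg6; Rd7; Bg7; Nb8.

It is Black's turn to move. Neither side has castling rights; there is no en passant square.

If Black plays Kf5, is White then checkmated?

no

After Kf5: white king on g8; in check: no.
White is not in check, so this cannot be checkmate.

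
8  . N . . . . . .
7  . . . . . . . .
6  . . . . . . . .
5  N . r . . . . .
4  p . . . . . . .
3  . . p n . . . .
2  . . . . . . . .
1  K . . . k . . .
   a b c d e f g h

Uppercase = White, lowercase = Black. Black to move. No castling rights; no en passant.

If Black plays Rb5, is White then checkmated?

After Rb5: white king on a1; in check: no.
White is not in check, so this cannot be checkmate.

no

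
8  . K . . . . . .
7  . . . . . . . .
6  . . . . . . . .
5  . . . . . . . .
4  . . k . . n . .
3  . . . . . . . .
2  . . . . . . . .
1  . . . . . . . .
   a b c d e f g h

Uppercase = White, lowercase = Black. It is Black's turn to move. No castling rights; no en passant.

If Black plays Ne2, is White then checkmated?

no

After Ne2: white king on b8; in check: no.
White is not in check, so this cannot be checkmate.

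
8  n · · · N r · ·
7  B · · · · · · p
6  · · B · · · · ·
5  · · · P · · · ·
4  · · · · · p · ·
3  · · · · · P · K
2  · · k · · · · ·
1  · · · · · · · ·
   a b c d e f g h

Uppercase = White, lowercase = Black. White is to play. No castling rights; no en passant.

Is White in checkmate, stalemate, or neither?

neither

White to move; white king on h3.
In check: no.
Legal moves for White include: Ng7, Nc7, Nf6, Nd6, Bb8, Bb6, Bc5, Bd4, Be3, Bf2, Bg1, Bxa8, Bd7, Bb7, Bb5, Ba4+, Kh4, Kg4, ... (list truncated; more exist).
White has legal moves and is not in check → neither.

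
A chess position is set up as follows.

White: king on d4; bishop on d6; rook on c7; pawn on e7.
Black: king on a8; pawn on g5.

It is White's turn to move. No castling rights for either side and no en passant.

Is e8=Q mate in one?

After e8=Q: black king on a8; in check: yes, from the white queen on e8.
King squares — a7: attacked by Rc7; b7: attacked by Rc7; b8: attacked by Qe8.
Black has no legal moves → checkmate.

yes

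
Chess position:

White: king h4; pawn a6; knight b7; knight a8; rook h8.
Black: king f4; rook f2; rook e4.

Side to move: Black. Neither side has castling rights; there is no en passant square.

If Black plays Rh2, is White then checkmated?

After Rh2: white king on h4; in check: yes, from the black rook on h2.
King squares — g3: attacked by Kf4; h3: attacked by Rh2; g4: attacked by Kf4; g5: attacked by Kf4; h5: attacked by Rh2.
White has no legal moves → checkmate.

yes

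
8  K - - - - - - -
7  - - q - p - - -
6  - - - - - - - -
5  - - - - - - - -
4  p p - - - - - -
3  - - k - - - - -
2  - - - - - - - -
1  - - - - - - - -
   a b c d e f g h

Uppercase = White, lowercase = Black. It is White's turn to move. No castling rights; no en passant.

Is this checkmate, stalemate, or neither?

stalemate

White to move; white king on a8.
In check: no.
King squares — a7: attacked by Qc7; b7: attacked by Qc7; b8: attacked by Qc7.
Legal moves for White: none.
Not in check and no legal moves → stalemate.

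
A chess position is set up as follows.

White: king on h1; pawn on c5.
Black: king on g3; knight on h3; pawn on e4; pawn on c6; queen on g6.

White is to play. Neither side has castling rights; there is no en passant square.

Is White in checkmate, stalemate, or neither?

White to move; white king on h1.
In check: no.
King squares — g1: attacked by Nh3; g2: attacked by Kg3; h2: attacked by Kg3.
Legal moves for White: none.
Not in check and no legal moves → stalemate.

stalemate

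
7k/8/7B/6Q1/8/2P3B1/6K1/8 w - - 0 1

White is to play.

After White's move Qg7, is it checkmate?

yes

After Qg7: black king on h8; in check: yes, from the white queen on g7.
King squares — g7: attacked by Bh6; h7: attacked by Qg7; g8: attacked by Qg7.
Black has no legal moves → checkmate.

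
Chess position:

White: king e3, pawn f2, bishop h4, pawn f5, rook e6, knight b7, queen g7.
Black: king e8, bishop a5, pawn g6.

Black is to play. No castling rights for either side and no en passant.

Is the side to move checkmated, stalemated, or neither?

checkmate

Black to move; black king on e8.
In check: yes, from the white rook on e6.
King squares — d7: attacked by Qg7; e7: attacked by Bh4; f7: attacked by Qg7; d8: attacked by Bh4; f8: attacked by Qg7.
Legal moves for Black: none.
In check with no legal moves → checkmate.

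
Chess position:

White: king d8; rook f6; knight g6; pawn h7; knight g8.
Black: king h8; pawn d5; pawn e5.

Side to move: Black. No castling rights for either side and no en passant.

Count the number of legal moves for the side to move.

Black to move; king on h8.
In check: yes, from the white knight on g6.
Legal moves: Kxh7, Kg7.
Count: 2.

2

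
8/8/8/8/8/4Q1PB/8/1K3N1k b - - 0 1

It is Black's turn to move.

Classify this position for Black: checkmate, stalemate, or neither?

Black to move; black king on h1.
In check: no.
King squares — g1: attacked by Qe3; g2: attacked by Bh3; h2: attacked by Nf1.
Legal moves for Black: none.
Not in check and no legal moves → stalemate.

stalemate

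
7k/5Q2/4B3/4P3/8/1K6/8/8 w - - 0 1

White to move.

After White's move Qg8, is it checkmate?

After Qg8: black king on h8; in check: yes, from the white queen on g8.
King squares — g7: attacked by Qg8; h7: attacked by Qg8; g8: attacked by Be6.
Black has no legal moves → checkmate.

yes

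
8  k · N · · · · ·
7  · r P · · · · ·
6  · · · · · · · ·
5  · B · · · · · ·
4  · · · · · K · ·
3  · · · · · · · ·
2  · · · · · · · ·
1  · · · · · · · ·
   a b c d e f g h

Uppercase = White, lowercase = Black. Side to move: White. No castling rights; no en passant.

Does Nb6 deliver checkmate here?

no

After Nb6: black king on a8; in check: yes, from the white knight on b6.
Black has 2 legal replies: Ka7, Rxb6.
In check but a legal move exists → not checkmate.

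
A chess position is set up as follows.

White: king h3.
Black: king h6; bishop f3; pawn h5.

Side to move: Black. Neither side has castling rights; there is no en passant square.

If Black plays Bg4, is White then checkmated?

After Bg4: white king on h3; in check: yes, from the black bishop on g4.
White has 4 legal replies: Kh4, Kg3, Kh2, Kg2.
In check but a legal move exists → not checkmate.

no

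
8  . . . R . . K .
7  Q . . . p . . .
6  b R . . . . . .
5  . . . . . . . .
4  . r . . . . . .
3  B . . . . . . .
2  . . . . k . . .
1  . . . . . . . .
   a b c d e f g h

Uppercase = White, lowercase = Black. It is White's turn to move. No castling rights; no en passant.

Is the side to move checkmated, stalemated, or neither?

White to move; white king on g8.
In check: no.
Legal moves for White include: Kh8, Kf8, Kh7, Kg7, Kf7, Rf8, Re8, Rc8, Rdb8, Ra8, Rd7, Rdd6, Rd5, Rd4, Rd3, Rd2+, Rd1, Qb8, ... (list truncated; more exist).
White has legal moves and is not in check → neither.

neither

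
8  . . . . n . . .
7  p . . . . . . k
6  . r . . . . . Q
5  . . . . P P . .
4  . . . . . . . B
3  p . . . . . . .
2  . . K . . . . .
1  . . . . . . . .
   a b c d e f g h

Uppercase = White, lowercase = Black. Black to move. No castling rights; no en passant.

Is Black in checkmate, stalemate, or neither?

Black to move; black king on h7.
In check: yes, from the white queen on h6.
Legal moves for Black: Kg8, Kxh6, Rxh6.
Black is in check but has 3 legal moves → neither.

neither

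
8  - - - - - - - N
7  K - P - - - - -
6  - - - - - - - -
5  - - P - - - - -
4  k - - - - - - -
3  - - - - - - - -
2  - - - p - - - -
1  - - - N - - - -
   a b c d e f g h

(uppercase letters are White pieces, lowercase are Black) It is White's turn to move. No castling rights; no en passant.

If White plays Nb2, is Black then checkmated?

After Nb2: black king on a4; in check: yes, from the white knight on b2.
Black has 5 legal replies: Kb5, Ka5, Kb4, Kb3, Ka3.
In check but a legal move exists → not checkmate.

no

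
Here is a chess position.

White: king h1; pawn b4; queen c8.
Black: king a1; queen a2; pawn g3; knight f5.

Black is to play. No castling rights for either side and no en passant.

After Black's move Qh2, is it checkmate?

yes

After Qh2: white king on h1; in check: yes, from the black queen on h2.
King squares — g1: attacked by Qh2; g2: attacked by Qh2; h2: attacked by Pg3.
White has no legal moves → checkmate.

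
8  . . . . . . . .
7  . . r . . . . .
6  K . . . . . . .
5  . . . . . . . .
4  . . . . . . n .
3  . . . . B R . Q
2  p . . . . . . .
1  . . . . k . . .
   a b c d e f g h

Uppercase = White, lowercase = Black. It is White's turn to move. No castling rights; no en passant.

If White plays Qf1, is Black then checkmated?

yes

After Qf1: black king on e1; in check: yes, from the white queen on f1.
King squares — d1: attacked by Qf1; f1: attacked by Rf3; d2: attacked by Be3; e2: attacked by Qf1; f2: attacked by Qf1.
Black has no legal moves → checkmate.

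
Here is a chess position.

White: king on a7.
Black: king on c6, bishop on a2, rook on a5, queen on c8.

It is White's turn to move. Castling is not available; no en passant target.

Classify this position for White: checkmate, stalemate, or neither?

White to move; white king on a7.
In check: yes, from the black rook on a5.
King squares — a6: attacked by Ra5; b6: attacked by Kc6; b7: attacked by Kc6; a8: attacked by Ra5; b8: attacked by Qc8.
Legal moves for White: none.
In check with no legal moves → checkmate.

checkmate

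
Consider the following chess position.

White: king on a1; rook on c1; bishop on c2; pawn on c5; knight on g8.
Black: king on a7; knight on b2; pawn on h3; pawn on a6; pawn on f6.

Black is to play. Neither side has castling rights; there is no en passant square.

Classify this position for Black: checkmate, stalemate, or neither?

neither

Black to move; black king on a7.
In check: no.
Legal moves for Black: Kb8, Ka8, Kb7, Nc4, Na4, Nd3, Nd1, f5, a5, h2.
Black has 10 legal moves and is not in check → neither.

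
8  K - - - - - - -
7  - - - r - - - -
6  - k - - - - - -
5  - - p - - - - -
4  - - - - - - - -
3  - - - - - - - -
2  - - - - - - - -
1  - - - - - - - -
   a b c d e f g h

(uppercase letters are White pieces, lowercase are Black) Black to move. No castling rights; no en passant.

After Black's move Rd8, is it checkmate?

After Rd8: white king on a8; in check: yes, from the black rook on d8.
King squares — a7: attacked by Kb6; b7: attacked by Kb6; b8: attacked by Rd8.
White has no legal moves → checkmate.

yes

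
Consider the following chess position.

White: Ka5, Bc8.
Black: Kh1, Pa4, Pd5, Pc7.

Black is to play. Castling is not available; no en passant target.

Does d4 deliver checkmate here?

no

After d4: white king on a5; in check: no.
White is not in check, so this cannot be checkmate.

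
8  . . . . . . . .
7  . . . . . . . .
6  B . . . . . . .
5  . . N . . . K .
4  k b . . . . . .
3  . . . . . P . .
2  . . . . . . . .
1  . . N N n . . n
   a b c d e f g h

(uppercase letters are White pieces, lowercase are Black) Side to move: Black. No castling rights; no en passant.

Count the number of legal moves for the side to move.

3

Black to move; king on a4.
In check: yes, from the white knight on c5.
Legal moves: Ka5, Ka3, Bxc5.
Count: 3.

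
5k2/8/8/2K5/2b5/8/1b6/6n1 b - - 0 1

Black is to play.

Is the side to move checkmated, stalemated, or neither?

Black to move; black king on f8.
In check: no.
Legal moves for Black include: Kg8, Ke8, Kg7, Kf7, Ke7, Bg8, Bf7, Be6, Ba6, Bd5, Bb5, Bd3, Bb3, Be2, Ba2, Bf1, Bh8, Bg7, ... (list truncated; more exist).
Black has legal moves and is not in check → neither.

neither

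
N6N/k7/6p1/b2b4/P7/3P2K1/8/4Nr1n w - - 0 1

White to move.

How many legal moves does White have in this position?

White to move; king on g3.
In check: yes, from the black knight on h1.
Legal moves: Kh4, Kg4, Kh3, Kh2.
Count: 4.

4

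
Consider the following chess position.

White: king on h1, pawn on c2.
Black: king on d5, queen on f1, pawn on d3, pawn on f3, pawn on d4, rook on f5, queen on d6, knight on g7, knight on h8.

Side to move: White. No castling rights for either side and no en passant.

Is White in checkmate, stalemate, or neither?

checkmate

White to move; white king on h1.
In check: yes, from the black queen on f1.
King squares — g1: attacked by Qf1; g2: attacked by Qf1; h2: attacked by Qd6.
Legal moves for White: none.
In check with no legal moves → checkmate.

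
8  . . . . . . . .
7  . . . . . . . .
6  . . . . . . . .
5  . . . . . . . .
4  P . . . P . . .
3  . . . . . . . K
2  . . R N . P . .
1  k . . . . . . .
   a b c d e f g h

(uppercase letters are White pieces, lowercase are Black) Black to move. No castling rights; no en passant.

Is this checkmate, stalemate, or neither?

stalemate

Black to move; black king on a1.
In check: no.
King squares — b1: attacked by Nd2; a2: attacked by Rc2; b2: attacked by Rc2.
Legal moves for Black: none.
Not in check and no legal moves → stalemate.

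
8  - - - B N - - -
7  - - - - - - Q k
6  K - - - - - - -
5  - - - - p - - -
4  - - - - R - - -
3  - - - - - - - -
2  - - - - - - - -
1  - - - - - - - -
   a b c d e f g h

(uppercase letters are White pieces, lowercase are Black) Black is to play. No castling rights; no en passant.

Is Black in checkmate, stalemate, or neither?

Black to move; black king on h7.
In check: yes, from the white queen on g7.
King squares — g6: attacked by Qg7; h6: attacked by Qg7; g7: attacked by Ne8; g8: attacked by Qg7; h8: attacked by Qg7.
Legal moves for Black: none.
In check with no legal moves → checkmate.

checkmate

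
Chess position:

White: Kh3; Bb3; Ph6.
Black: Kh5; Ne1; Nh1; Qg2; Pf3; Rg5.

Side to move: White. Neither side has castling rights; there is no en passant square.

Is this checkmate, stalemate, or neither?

White to move; white king on h3.
In check: yes, from the black queen on g2.
King squares — g2: attacked by Ne1; h2: attacked by Qg2; g3: attacked by Nh1; g4: attacked by Qg2; h4: attacked by Kh5.
Legal moves for White: none.
In check with no legal moves → checkmate.

checkmate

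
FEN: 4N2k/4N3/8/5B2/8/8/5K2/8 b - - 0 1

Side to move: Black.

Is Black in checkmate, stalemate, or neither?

stalemate

Black to move; black king on h8.
In check: no.
King squares — g7: attacked by Ne8; h7: attacked by Bf5; g8: attacked by Ne7.
Legal moves for Black: none.
Not in check and no legal moves → stalemate.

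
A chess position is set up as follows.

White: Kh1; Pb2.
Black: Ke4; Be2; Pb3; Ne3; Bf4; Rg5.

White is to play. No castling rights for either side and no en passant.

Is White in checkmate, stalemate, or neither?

White to move; white king on h1.
In check: no.
King squares — g1: attacked by Rg5; g2: attacked by Ne3; h2: attacked by Bf4.
Legal moves for White: none.
Not in check and no legal moves → stalemate.

stalemate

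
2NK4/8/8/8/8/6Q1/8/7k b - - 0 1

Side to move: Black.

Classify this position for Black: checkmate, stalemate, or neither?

Black to move; black king on h1.
In check: no.
King squares — g1: attacked by Qg3; g2: attacked by Qg3; h2: attacked by Qg3.
Legal moves for Black: none.
Not in check and no legal moves → stalemate.

stalemate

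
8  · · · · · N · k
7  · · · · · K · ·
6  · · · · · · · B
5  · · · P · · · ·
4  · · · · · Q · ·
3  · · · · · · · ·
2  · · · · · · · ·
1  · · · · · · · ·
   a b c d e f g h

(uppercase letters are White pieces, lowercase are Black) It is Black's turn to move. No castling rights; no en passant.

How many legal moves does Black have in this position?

0

Black to move; king on h8.
In check: no.
Legal moves: none.
Count: 0.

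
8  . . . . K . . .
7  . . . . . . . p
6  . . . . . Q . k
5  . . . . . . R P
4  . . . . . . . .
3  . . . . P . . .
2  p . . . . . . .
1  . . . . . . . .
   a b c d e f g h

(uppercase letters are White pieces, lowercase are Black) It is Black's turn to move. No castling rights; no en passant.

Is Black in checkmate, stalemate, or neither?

checkmate

Black to move; black king on h6.
In check: yes, from the white queen on f6.
King squares — g5: attacked by Qf6; h5: attacked by Rg5; g6: attacked by Rg5; g7: attacked by Rg5; h7: own pawn.
Legal moves for Black: none.
In check with no legal moves → checkmate.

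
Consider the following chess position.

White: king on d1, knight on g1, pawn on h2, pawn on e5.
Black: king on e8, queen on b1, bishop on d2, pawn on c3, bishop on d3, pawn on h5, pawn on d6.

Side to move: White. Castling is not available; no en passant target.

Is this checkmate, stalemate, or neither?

checkmate

White to move; white king on d1.
In check: yes, from the black queen on b1.
King squares — c1: attacked by Qb1; e1: attacked by Qb1; c2: attacked by Qb1; d2: attacked by Pc3; e2: attacked by Bd3.
Legal moves for White: none.
In check with no legal moves → checkmate.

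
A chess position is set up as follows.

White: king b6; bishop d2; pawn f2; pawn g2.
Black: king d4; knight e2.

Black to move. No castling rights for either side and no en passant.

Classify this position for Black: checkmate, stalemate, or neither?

neither

Black to move; black king on d4.
In check: no.
Legal moves for Black: Ke5, Kd5, Ke4, Kc4, Kd3, Nf4, Ng3, Nc3, Ng1, Nc1.
Black has 10 legal moves and is not in check → neither.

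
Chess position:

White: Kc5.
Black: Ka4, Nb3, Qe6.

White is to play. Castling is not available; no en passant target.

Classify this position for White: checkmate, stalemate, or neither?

checkmate

White to move; white king on c5.
In check: yes, from the black knight on b3.
King squares — b4: attacked by Ka4; c4: attacked by Qe6; d4: attacked by Nb3; b5: attacked by Ka4; d5: attacked by Qe6; b6: attacked by Qe6; c6: attacked by Qe6; d6: attacked by Qe6.
Legal moves for White: none.
In check with no legal moves → checkmate.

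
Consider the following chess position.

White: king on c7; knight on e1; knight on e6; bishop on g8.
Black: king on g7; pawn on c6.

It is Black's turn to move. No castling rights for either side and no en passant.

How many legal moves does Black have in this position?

5

Black to move; king on g7.
In check: yes, from the white knight on e6.
Legal moves: Kh8, Kxg8, Kh6, Kg6, Kf6.
Count: 5.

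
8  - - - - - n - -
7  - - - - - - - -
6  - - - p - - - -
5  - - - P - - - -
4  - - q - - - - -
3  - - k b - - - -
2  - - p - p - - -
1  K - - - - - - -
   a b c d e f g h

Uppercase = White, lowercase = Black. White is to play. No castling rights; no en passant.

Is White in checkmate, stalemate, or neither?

White to move; white king on a1.
In check: no.
King squares — b1: attacked by Pc2; a2: attacked by Qc4; b2: attacked by Kc3.
Legal moves for White: none.
Not in check and no legal moves → stalemate.

stalemate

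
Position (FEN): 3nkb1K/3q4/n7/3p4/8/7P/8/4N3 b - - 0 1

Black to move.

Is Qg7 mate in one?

yes

After Qg7: white king on h8; in check: yes, from the black queen on g7.
King squares — g7: attacked by Bf8; h7: attacked by Qg7; g8: attacked by Qg7.
White has no legal moves → checkmate.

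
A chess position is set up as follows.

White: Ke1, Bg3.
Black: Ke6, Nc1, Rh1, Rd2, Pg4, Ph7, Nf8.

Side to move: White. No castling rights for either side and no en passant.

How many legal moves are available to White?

1

White to move; king on e1.
In check: yes, from the black rook on h1.
Legal moves: Kxd2.
Count: 1.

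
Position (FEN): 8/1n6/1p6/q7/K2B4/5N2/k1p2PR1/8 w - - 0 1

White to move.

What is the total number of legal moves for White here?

White to move; king on a4.
In check: yes, from the black queen on a5.
Legal moves: none.
Count: 0.

0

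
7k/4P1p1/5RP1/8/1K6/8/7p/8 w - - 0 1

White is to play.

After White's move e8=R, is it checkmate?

After e8=R: black king on h8; in check: yes, from the white rook on e8.
King squares — g7: own pawn; h7: attacked by Pg6; g8: attacked by Re8.
Black has no legal moves → checkmate.

yes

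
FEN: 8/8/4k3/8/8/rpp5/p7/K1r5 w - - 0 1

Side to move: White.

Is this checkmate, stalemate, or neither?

checkmate

White to move; white king on a1.
In check: yes, from the black rook on c1.
King squares — b1: attacked by Rc1; a2: attacked by Ra3; b2: attacked by Pc3.
Legal moves for White: none.
In check with no legal moves → checkmate.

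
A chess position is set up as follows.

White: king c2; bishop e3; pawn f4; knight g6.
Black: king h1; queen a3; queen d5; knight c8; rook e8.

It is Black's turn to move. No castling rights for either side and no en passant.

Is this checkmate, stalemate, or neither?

Black to move; black king on h1.
In check: no.
Legal moves for Black include: Rh8, Rg8, Rf8, Rd8, Re7, Re6, Re5, Re4, Rxe3, Ne7, Na7, Nd6, Nb6, Qg8, Qd8, Qda8, Qf7, Qd7, ... (list truncated; more exist).
Black has legal moves and is not in check → neither.

neither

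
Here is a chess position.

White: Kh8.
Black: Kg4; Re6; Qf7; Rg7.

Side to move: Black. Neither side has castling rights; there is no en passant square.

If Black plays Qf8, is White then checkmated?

yes

After Qf8: white king on h8; in check: yes, from the black queen on f8.
King squares — g7: attacked by Qf8; h7: attacked by Rg7; g8: attacked by Rg7.
White has no legal moves → checkmate.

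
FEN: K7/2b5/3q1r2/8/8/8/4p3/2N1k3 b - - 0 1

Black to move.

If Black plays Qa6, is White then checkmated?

After Qa6: white king on a8; in check: yes, from the black queen on a6.
King squares — a7: attacked by Qa6; b7: attacked by Qa6; b8: attacked by Bc7.
White has no legal moves → checkmate.

yes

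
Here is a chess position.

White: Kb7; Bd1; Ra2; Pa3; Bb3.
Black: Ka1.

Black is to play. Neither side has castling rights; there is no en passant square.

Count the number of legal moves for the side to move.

Black to move; king on a1.
In check: yes, from the white rook on a2.
Legal moves: Kb1.
Count: 1.

1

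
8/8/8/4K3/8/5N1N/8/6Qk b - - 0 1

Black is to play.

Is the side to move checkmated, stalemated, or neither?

checkmate

Black to move; black king on h1.
In check: yes, from the white queen on g1.
King squares — g1: attacked by Nf3; g2: attacked by Qg1; h2: attacked by Qg1.
Legal moves for Black: none.
In check with no legal moves → checkmate.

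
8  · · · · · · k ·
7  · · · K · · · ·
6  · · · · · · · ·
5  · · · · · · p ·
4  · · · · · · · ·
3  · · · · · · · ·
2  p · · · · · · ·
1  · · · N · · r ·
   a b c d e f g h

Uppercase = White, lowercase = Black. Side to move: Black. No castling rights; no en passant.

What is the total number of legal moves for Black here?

17

Black to move; king on g8.
In check: no.
Legal moves: Kh8, Kf8, Kh7, Kg7, Kf7, Rg4, Rg3, Rg2, Rh1, Rf1, Re1, Rxd1+, g4, a1=Q, a1=R, a1=B, a1=N.
Count: 17.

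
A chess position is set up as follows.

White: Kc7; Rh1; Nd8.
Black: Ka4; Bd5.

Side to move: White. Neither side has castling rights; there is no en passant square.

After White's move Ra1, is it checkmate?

no

After Ra1: black king on a4; in check: yes, from the white rook on a1.
Black has 4 legal replies: Kb5, Kb4, Kb3, Ba2.
In check but a legal move exists → not checkmate.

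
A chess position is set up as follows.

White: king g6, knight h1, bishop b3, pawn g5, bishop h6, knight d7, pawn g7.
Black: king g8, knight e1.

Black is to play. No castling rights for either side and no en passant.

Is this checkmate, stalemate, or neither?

checkmate

Black to move; black king on g8.
In check: yes, from the white bishop on b3.
King squares — f7: attacked by Bb3; g7: attacked by Kg6; h7: attacked by Kg6; f8: attacked by Nd7; h8: attacked by Pg7.
Legal moves for Black: none.
In check with no legal moves → checkmate.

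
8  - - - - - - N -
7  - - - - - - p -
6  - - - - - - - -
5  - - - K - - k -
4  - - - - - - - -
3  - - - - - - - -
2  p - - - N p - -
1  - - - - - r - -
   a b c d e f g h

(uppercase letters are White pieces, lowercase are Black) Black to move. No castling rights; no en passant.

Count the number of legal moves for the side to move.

17

Black to move; king on g5.
In check: no.
Legal moves: Kg6, Kh5, Kf5, Kh4, Kg4, Rh1, Rg1, Re1, Rd1+, Rc1, Rb1, Ra1, g6, a1=Q, a1=R, a1=B, a1=N.
Count: 17.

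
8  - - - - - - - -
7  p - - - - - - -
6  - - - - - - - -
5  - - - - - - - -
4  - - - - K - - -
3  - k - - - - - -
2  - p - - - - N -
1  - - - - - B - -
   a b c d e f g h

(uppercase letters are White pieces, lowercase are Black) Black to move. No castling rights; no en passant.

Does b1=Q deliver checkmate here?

no

After b1=Q: white king on e4; in check: yes, from the black queen on b1.
White has 7 legal replies: Ke5, Kd5, Kf4, Kd4, Kf3, Ke3, Bd3.
In check but a legal move exists → not checkmate.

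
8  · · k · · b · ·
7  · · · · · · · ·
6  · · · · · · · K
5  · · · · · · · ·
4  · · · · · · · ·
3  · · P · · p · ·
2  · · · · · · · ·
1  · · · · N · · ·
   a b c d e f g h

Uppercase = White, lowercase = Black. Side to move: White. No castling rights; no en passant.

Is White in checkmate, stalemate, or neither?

White to move; white king on h6.
In check: yes, from the black bishop on f8.
King squares — g5: available; h5: available; g6: available; g7: attacked by Bf8; h7: available.
Legal moves for White: Kh7, Kg6, Kh5, Kg5.
White is in check but has 4 legal moves → neither.

neither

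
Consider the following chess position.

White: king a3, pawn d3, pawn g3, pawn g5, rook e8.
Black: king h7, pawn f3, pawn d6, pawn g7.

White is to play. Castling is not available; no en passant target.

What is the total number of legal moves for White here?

22

White to move; king on a3.
In check: no.
Legal moves: Rh8+, Rg8, Rf8, Rd8, Rc8, Rb8, Ra8, Re7, Re6, Re5, Re4, Re3, Re2, Re1, Kb4, Ka4, Kb3, Kb2, Ka2, g6+, g4, d4.
Count: 22.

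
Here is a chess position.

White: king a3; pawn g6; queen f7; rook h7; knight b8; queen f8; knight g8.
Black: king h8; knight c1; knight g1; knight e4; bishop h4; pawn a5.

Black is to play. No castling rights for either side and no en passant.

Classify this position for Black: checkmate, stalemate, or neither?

Black to move; black king on h8.
In check: yes, from the white rook on h7.
King squares — g7: attacked by Qf7; h7: attacked by Pg6; g8: attacked by Qf7.
Legal moves for Black: none.
In check with no legal moves → checkmate.

checkmate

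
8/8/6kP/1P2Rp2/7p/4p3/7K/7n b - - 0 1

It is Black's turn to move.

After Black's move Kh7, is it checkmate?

After Kh7: white king on h2; in check: no.
White is not in check, so this cannot be checkmate.

no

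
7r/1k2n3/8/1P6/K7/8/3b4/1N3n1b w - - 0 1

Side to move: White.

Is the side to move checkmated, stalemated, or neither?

White to move; white king on a4.
In check: no.
Legal moves for White: Kb3, Ka3, Nc3, Na3, Nxd2, b6.
White has 6 legal moves and is not in check → neither.

neither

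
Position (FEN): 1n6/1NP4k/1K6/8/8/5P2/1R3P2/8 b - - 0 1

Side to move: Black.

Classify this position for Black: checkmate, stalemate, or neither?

Black to move; black king on h7.
In check: no.
Legal moves for Black: Nd7+, Nc6, Na6, Kh8, Kg8, Kg7, Kh6, Kg6.
Black has 8 legal moves and is not in check → neither.

neither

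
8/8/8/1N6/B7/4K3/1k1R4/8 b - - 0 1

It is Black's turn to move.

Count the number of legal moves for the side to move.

Black to move; king on b2.
In check: yes, from the white rook on d2.
Legal moves: Kc1, Kb1, Ka1.
Count: 3.

3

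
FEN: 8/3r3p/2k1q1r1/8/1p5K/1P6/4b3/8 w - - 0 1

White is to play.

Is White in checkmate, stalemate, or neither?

stalemate

White to move; white king on h4.
In check: no.
King squares — g3: attacked by Rg6; h3: attacked by Qe6; g4: attacked by Be2; g5: attacked by Rg6; h5: attacked by Be2.
Legal moves for White: none.
Not in check and no legal moves → stalemate.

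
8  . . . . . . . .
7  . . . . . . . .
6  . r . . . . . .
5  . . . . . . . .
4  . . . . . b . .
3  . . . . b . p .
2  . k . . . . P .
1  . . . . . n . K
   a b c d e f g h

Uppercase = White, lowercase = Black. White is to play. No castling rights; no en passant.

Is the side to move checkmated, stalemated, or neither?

stalemate

White to move; white king on h1.
In check: no.
King squares — g1: attacked by Be3; g2: own pawn; h2: attacked by Nf1.
Legal moves for White: none.
Not in check and no legal moves → stalemate.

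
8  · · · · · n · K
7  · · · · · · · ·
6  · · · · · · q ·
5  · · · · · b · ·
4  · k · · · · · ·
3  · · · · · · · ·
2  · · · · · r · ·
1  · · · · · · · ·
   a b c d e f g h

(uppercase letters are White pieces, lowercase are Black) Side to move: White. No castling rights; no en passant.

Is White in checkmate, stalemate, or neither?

stalemate

White to move; white king on h8.
In check: no.
King squares — g7: attacked by Qg6; h7: attacked by Qg6; g8: attacked by Qg6.
Legal moves for White: none.
Not in check and no legal moves → stalemate.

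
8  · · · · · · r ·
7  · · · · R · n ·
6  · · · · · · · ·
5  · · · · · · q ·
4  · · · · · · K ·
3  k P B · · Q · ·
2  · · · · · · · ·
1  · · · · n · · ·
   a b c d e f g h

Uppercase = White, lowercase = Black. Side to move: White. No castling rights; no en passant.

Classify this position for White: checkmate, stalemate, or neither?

neither

White to move; white king on g4.
In check: yes, from the black queen on g5.
King squares — f3: own queen; g3: attacked by Qg5; h3: available; f4: attacked by Qg5; h4: attacked by Qg5; f5: attacked by Qg5; g5: available; h5: attacked by Qg5.
Legal moves for White: Kxg5, Kh3.
White is in check but has 2 legal moves → neither.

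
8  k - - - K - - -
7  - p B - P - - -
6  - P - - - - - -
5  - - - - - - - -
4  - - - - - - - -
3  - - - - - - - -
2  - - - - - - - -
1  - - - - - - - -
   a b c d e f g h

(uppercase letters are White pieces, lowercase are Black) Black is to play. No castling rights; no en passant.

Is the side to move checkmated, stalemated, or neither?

Black to move; black king on a8.
In check: no.
King squares — a7: attacked by Pb6; b7: own pawn; b8: attacked by Bc7.
Legal moves for Black: none.
Not in check and no legal moves → stalemate.

stalemate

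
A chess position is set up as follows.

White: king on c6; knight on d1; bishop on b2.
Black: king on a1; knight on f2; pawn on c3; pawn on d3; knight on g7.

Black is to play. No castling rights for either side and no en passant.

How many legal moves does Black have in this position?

Black to move; king on a1.
In check: yes, from the white bishop on b2.
Legal moves: Ka2, Kb1, cxb2.
Count: 3.

3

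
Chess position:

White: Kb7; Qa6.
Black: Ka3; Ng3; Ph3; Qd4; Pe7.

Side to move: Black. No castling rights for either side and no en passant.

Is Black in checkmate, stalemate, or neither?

Black to move; black king on a3.
In check: yes, from the white queen on a6.
King squares — a2: attacked by Qa6; b2: available; b3: available; a4: attacked by Qa6; b4: available.
Legal moves for Black: Kb4, Kb3, Kb2, Qa4.
Black is in check but has 4 legal moves → neither.

neither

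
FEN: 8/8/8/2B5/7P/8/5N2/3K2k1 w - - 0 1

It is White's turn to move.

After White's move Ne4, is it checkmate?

no

After Ne4: black king on g1; in check: yes, from the white bishop on c5.
Black has 4 legal replies: Kh2, Kg2, Kh1, Kf1.
In check but a legal move exists → not checkmate.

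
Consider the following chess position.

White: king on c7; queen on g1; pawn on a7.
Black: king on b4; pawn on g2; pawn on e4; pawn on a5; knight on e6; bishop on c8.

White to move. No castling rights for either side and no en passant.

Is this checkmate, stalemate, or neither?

White to move; white king on c7.
In check: yes, from the black knight on e6.
Legal moves for White: Kxc8, Kb8, Kd6, Kc6, Kb6.
White is in check but has 5 legal moves → neither.

neither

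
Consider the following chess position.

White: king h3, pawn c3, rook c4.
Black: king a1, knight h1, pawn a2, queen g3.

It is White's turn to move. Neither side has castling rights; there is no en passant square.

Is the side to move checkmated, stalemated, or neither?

White to move; white king on h3.
In check: yes, from the black queen on g3.
King squares — g2: attacked by Qg3; h2: attacked by Qg3; g3: attacked by Nh1; g4: attacked by Qg3; h4: attacked by Qg3.
Legal moves for White: none.
In check with no legal moves → checkmate.

checkmate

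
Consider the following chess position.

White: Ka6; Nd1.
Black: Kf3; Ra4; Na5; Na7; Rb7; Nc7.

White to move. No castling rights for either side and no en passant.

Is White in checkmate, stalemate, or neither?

White to move; white king on a6.
In check: yes, from the black knight on c7.
King squares — a5: attacked by Ra4; b5: attacked by Na7; b6: attacked by Rb7; a7: attacked by Rb7; b7: attacked by Na5.
Legal moves for White: none.
In check with no legal moves → checkmate.

checkmate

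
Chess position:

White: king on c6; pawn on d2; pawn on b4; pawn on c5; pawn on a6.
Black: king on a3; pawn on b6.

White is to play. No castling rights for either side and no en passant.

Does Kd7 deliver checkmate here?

After Kd7: black king on a3; in check: no.
Black is not in check, so this cannot be checkmate.

no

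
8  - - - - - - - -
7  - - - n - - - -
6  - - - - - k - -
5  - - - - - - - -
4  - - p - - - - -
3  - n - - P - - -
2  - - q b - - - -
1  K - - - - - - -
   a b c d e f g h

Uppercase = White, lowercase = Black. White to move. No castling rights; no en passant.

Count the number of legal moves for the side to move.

White to move; king on a1.
In check: yes, from the black knight on b3.
Legal moves: none.
Count: 0.

0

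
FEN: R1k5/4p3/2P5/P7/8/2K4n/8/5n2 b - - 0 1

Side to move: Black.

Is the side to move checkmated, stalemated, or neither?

Black to move; black king on c8.
In check: yes, from the white rook on a8.
King squares — b7: attacked by Pc6; c7: available; d7: attacked by Pc6; b8: attacked by Ra8; d8: attacked by Ra8.
Legal moves for Black: Kc7.
Black is in check but has 1 legal move → neither.

neither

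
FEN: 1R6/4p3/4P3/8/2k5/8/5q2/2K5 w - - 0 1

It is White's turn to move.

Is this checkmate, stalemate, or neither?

White to move; white king on c1.
In check: no.
Legal moves for White: Rh8, Rg8, Rf8, Re8, Rd8, Rc8+, Ra8, Rb7, Rb6, Rb5, Rb4+, Rb3, Rb2, Rb1, Kd1, Kb1.
White has 16 legal moves and is not in check → neither.

neither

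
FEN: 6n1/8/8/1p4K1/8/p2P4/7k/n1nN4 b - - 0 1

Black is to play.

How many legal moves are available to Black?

Black to move; king on h2.
In check: no.
Legal moves: Ne7, Nh6, Nf6, Kh3, Kg3, Kg2, Kh1, Kg1, Nxd3, Ncb3, Ne2, Na2, Nab3, Nc2, b4, a2.
Count: 16.

16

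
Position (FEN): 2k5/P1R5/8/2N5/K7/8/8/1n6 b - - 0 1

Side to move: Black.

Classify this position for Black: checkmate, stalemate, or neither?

neither

Black to move; black king on c8.
In check: yes, from the white rook on c7.
King squares — b7: attacked by Nc5; c7: available; d7: attacked by Nc5; b8: attacked by Pa7; d8: available.
Legal moves for Black: Kd8, Kxc7.
Black is in check but has 2 legal moves → neither.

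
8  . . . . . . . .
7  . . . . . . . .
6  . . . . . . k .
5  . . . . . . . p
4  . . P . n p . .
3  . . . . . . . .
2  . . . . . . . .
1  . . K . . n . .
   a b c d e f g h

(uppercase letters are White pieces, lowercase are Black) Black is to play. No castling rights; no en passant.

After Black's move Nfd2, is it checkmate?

After Nfd2: white king on c1; in check: no.
White is not in check, so this cannot be checkmate.

no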